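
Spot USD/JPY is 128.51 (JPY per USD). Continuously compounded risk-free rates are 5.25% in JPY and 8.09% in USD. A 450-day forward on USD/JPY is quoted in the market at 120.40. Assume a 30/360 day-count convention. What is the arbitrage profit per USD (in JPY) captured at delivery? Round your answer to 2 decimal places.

Fair forward: F* = S·e^(carry·T), with carry = (r_JPY − r_USD) = 0.0525 − 0.0809 = -0.0284
F* = 128.51 · e^(-0.0284 × 450/360) = 128.51 · e^-0.035500 = 128.51 × 0.965123 = 124.0280
Market 120.40 < fair 124.0280: forward underpriced → reverse cash-and-carry (short spot, go long the forward).
At maturity, profit = |F_mkt − F*| = |120.40 − 124.0280| = 3.63 per USD (in JPY)

3.63 per USD (in JPY)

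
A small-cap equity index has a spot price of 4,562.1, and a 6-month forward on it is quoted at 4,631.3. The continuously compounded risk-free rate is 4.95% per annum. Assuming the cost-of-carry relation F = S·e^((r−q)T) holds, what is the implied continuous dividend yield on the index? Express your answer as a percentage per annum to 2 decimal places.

1.94%

From F = S·e^((r−q)T): (r − q) = ln(F/S)/T
ln(4631.3/4562.1) = ln(1.015168) = 0.015054
(r − q) = 0.015054 / (6/12) = 0.030108
q = r − ln(F/S)/T = 0.0495 − 0.030108 = 0.019392
q = 1.94%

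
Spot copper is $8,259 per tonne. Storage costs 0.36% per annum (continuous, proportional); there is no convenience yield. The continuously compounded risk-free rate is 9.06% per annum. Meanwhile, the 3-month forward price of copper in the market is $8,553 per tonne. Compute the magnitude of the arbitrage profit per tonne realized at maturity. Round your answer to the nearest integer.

Fair forward: F* = S·e^(carry·T), with carry = (r + u) = 0.0906 + 0.0036 = 0.0942
F* = 8259 · e^(0.0942 × 3/12) = 8259 · e^0.023550 = 8259 × 1.023829 = $8455.8037
Market $8553 > fair $8455.8037: forward overpriced → cash-and-carry (buy spot, short the forward).
At maturity, profit = |F_mkt − F*| = |8553 − 8455.8037| = $97 per tonne

$97 per tonne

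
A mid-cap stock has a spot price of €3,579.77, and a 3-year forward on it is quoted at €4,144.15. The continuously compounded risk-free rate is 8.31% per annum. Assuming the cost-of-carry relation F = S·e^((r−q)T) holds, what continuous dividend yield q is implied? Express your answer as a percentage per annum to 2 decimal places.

3.43%

From F = S·e^((r−q)T): (r − q) = ln(F/S)/T
ln(4144.15/3579.77) = ln(1.157658) = 0.146399
(r − q) = 0.146399 / (3) = 0.048800
q = r − ln(F/S)/T = 0.0831 − 0.048800 = 0.034300
q = 3.43%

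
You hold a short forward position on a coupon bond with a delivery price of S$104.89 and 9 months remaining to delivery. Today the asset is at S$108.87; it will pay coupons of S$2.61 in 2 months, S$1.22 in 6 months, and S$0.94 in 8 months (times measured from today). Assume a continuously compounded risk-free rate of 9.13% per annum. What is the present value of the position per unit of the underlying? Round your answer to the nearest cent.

-S$6.30

PV(remaining coupons) I = 2.61·e^(−0.0913·2/12) + 1.22·e^(−0.0913·6/12) + 0.94·e^(−0.0913·8/12) = 4.6206
Current forward F = (S − I)·e^(rT) = (108.87 − 4.6206)·e^(0.0913·9/12) = 104.2494 × 1.070874 = 111.6380
Value (long) = (F − K)·e^(−rT) = (111.6380 − 104.89) × 0.933817 = 6.3014
Short position value = −(long value) = -S$6.30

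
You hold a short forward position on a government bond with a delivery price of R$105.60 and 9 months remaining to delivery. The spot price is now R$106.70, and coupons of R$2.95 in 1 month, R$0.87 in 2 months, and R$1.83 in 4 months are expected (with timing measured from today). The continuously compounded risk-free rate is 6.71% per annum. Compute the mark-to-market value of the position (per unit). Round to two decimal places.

PV(remaining coupons) I = 2.95·e^(−0.0671·1/12) + 0.87·e^(−0.0671·2/12) + 1.83·e^(−0.0671·4/12) = 5.5834
Current forward F = (S − I)·e^(rT) = (106.70 − 5.5834)·e^(0.0671·9/12) = 101.1166 × 1.051613 = 106.3355
Value (long) = (F − K)·e^(−rT) = (106.3355 − 105.60) × 0.950920 = 0.6994
Short position value = −(long value) = -R$0.70

-R$0.70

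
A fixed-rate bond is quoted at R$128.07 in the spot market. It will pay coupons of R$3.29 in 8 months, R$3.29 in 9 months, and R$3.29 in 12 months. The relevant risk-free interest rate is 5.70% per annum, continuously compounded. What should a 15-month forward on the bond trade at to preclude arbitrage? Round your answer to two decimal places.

PV(coupons) I = 3.29·e^(−0.0570·8/12) + 3.29·e^(−0.0570·9/12) + 3.29·e^(−0.0570·12/12)
I = 3.1673 + 3.1523 + 3.1077 = 9.4273
F = (S − I)·e^(rT) = (128.07 − 9.4273) · e^(0.0570·15/12)
= 118.6427 · e^0.071250 = 118.6427 × 1.073850 = R$127.40

R$127.40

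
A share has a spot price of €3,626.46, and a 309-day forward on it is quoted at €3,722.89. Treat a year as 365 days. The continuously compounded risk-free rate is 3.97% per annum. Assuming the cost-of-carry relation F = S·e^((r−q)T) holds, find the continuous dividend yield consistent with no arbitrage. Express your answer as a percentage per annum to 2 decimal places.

From F = S·e^((r−q)T): (r − q) = ln(F/S)/T
ln(3722.89/3626.46) = ln(1.026591) = 0.026244
(r − q) = 0.026244 / (309/365) = 0.031000
q = r − ln(F/S)/T = 0.0397 − 0.031000 = 0.008700
q = 0.87%

0.87%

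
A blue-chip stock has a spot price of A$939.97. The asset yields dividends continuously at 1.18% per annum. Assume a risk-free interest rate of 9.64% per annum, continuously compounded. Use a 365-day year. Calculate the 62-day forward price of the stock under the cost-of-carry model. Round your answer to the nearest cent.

F = S·e^((r − q)T) = 939.97 · e^((0.0964 − 0.0118) × 62/365)
= 939.97 · e^0.014370 = 939.97 × 1.014474
F = A$953.58

A$953.58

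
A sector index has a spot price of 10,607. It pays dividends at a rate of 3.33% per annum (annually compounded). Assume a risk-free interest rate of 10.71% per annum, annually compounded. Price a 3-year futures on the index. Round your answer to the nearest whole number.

13,046

F = S · (1+r)^T / (1+q)^T
= 10607 × 1.356940 / 1.103264 = 10607 × 1.229932
F = 13,046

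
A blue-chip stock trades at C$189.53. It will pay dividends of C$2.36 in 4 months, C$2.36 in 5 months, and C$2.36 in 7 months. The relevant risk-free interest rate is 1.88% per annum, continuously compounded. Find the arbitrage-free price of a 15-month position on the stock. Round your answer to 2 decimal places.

PV(dividends) I = 2.36·e^(−0.0188·4/12) + 2.36·e^(−0.0188·5/12) + 2.36·e^(−0.0188·7/12)
I = 2.3453 + 2.3416 + 2.3343 = 7.0212
F = (S − I)·e^(rT) = (189.53 − 7.0212) · e^(0.0188·15/12)
= 182.5088 · e^0.023500 = 182.5088 × 1.023778 = C$186.85

C$186.85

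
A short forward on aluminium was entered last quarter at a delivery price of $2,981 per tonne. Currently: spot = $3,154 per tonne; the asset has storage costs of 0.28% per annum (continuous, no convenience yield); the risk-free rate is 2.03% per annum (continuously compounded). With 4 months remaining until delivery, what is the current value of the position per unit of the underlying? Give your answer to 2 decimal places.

-$196.05 per tonne

Current fair forward for the remaining 4 months: F = S·e^((r + u)·T), (r + u) = 0.0203 + 0.0028 = 0.0231
F = 3154 · e^(0.0231 × 4/12) = 3154 × 1.00772972 = 3178.3795
Value of long forward = (F − K)·e^(−rT) = (3178.3795 − 2981) · e^(−0.0203·4/12)
= 197.3795 × 0.99325618 = 196.05
Short position value = −(long value) = -$196.05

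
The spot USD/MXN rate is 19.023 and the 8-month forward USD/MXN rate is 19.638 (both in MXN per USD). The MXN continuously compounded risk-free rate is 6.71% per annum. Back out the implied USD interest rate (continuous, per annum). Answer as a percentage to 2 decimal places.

F = S·e^((r_MXN − r_USD)T) ⇒ r_USD = r_MXN − ln(F/S)/T
ln(19.638/19.023) = 0.031818; /(8/12) = 0.047727
r_USD = 0.0671 − 0.047727 = 0.019373
r_USD = 1.94%

1.94%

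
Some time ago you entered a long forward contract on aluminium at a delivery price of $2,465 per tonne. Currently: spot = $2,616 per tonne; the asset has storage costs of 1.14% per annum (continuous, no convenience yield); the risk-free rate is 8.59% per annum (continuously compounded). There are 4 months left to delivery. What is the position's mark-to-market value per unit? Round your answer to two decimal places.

Current fair forward for the remaining 4 months: F = S·e^((r + u)·T), (r + u) = 0.0859 + 0.0114 = 0.0973
F = 2616 · e^(0.0973 × 4/12) = 2616 × 1.03296503 = 2702.2365
Value of long forward = (F − K)·e^(−rT) = (2702.2365 − 2465) · e^(−0.0859·4/12)
= 237.2365 × 0.97177272 = 230.54

$230.54 per tonne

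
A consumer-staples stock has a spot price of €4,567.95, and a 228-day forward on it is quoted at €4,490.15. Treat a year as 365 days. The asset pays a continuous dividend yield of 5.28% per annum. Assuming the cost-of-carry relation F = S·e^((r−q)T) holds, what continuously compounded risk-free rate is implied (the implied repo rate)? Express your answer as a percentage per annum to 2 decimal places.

From F = S·e^((r−q)T): (r − q) = ln(F/S)/T
ln(4490.15/4567.95) = ln(0.982968) = -0.017179
(r − q) = -0.017179 / (228/365) = -0.027501
r = ln(F/S)/T + q = -0.027501 + 0.0528 = 0.025299
r = 2.53%

2.53%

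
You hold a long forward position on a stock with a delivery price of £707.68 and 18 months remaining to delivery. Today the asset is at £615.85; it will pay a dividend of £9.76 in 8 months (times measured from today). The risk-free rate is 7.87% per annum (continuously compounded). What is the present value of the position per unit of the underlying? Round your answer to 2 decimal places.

-£22.29

PV(remaining dividends) I = 9.76·e^(−0.0787·8/12) = 9.2611
Current forward F = (S − I)·e^(rT) = (615.85 − 9.2611)·e^(0.0787·18/12) = 606.5889 × 1.125300 = 682.5945
Value (long) = (F − K)·e^(−rT) = (682.5945 − 707.68) × 0.888652 = -22.2923
Value = -£22.29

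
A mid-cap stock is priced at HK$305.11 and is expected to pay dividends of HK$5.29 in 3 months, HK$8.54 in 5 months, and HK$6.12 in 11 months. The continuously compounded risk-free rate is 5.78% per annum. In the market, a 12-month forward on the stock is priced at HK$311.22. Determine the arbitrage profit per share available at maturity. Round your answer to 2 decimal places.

PV(dividends) I = 5.29·e^(−0.0578·3/12) + 8.54·e^(−0.0578·5/12) + 6.12·e^(−0.0578·11/12) = 19.3551
Fair forward F* = (S − I)·e^(rT) = (305.11 − 19.3551)·e^0.057800 = 285.7549 × 1.059503 = 302.7582
Market HK$311.22 > fair 302.7582: forward overpriced → cash-and-carry (borrow at r, buy the stock and collect the dividends, short the forward).
Profit at T = |F_mkt − F*| = |311.22 − 302.7582| = HK$8.46 per share

HK$8.46 per share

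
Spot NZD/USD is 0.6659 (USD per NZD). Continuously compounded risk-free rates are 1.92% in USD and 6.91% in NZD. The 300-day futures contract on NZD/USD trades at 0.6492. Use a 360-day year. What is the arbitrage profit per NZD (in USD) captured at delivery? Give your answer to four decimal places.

0.0104 per NZD (in USD)

Fair futures: F* = S·e^(carry·T), with carry = (r_USD − r_NZD) = 0.0192 − 0.0691 = -0.0499
F* = 0.6659 · e^(-0.0499 × 300/360) = 0.6659 · e^-0.041583 = 0.6659 × 0.959270 = 0.6388
Market 0.6492 > fair 0.6388: forward overpriced → cash-and-carry (buy spot, short the forward).
At maturity, profit = |F_mkt − F*| = |0.6492 − 0.6388| = 0.0104 per NZD (in USD)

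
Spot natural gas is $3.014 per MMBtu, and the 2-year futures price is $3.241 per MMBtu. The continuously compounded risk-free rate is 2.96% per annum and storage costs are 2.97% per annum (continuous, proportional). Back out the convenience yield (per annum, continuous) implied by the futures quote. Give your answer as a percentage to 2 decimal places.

2.30%

F = S·e^((r+u−y)T) ⇒ (r+u−y) = ln(F/S)/T
ln(3.241/3.014) = 0.072614; /T ⇒ 0.036307
y = r + u − ln(F/S)/T = 0.0296 + 0.0297 − 0.036307 = 0.022993
y = 2.30%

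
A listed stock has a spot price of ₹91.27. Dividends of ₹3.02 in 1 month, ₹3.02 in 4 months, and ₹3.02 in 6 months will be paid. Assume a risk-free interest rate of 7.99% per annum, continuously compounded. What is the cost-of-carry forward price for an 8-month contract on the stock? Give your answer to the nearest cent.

₹86.94

PV(dividends) I = 3.02·e^(−0.0799·1/12) + 3.02·e^(−0.0799·4/12) + 3.02·e^(−0.0799·6/12)
I = 3.0000 + 2.9406 + 2.9017 = 8.8423
F = (S − I)·e^(rT) = (91.27 − 8.8423) · e^(0.0799·8/12)
= 82.4277 · e^0.053267 = 82.4277 × 1.054711 = ₹86.94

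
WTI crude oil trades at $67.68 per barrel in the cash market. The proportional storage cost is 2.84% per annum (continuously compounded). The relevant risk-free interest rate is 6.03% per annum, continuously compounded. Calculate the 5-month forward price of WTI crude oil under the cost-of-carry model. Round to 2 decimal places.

$70.23 per barrel

Net carry = r + u − y = 0.0603 + 0.0284 − 0.0000 = 0.0887
F = S·e^((r+u−y)T) = 67.68 · e^(0.0887 × 5/12) = 67.68 · e^0.036958
= 67.68 × 1.037649 = $70.23 per barrel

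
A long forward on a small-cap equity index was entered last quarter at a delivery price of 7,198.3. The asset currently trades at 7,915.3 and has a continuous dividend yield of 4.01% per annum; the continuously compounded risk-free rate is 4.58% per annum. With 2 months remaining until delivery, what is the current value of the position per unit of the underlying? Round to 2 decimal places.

719.01

Current fair forward for the remaining 2 months: F = S·e^((r − q)·T), (r − q) = 0.0458 − 0.0401 = 0.0057
F = 7915.3 · e^(0.0057 × 2/12) = 7915.3 × 1.00095045 = 7922.8231
Value of long forward = (F − K)·e^(−rT) = (7922.8231 − 7198.3) · e^(−0.0458·2/12)
= 724.5231 × 0.99239573 = 719.01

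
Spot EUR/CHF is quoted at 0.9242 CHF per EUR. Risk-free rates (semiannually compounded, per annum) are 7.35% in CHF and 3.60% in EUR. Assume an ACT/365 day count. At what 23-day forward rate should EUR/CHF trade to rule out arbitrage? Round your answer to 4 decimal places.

By covered interest parity, F = S · (1+r_CHF/2)^(2T) / (1+r_EUR/2)^(2T)
= 0.9242 × 1.004559 / 1.002251 = 0.9242 × 1.002303
F = 0.9263 CHF per EUR

0.9263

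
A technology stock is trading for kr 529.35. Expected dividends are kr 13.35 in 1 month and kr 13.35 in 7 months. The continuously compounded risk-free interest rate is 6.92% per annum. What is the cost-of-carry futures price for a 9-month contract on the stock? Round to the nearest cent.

kr 530.06

PV(dividends) I = 13.35·e^(−0.0692·1/12) + 13.35·e^(−0.0692·7/12)
I = 13.2732 + 12.8218 = 26.0950
F = (S − I)·e^(rT) = (529.35 − 26.0950) · e^(0.0692·9/12)
= 503.2550 · e^0.051900 = 503.2550 × 1.053270 = kr 530.06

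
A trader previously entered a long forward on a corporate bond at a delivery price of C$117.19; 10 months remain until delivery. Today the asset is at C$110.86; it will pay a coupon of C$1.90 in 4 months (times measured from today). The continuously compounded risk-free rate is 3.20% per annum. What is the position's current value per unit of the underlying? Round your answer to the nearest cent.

PV(remaining coupons) I = 1.90·e^(−0.0320·4/12) = 1.8798
Current forward F = (S − I)·e^(rT) = (110.86 − 1.8798)·e^(0.0320·10/12) = 108.9802 × 1.027025 = 111.9254
Value (long) = (F − K)·e^(−rT) = (111.9254 − 117.19) × 0.973686 = -5.1261
Value = -C$5.13

-C$5.13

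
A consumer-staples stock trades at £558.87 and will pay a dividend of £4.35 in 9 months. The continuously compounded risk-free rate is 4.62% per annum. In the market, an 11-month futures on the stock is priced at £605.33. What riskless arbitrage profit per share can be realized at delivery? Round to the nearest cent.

PV(dividends) I = 4.35·e^(−0.0462·9/12) = 4.2019
Fair futures F* = (S − I)·e^(rT) = (558.87 − 4.2019)·e^0.042350 = 554.6681 × 1.043260 = 578.6630
Market £605.33 > fair 578.6630: forward overpriced → cash-and-carry (borrow at r, buy the stock and collect the dividends, short the forward).
Profit at T = |F_mkt − F*| = |605.33 − 578.6630| = £26.67 per share

£26.67 per share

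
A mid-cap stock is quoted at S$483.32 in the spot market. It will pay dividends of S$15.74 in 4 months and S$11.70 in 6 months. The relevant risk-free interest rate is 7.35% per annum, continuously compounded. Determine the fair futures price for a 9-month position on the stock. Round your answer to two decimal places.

S$482.56

PV(dividends) I = 15.74·e^(−0.0735·4/12) + 11.70·e^(−0.0735·6/12)
I = 15.3591 + 11.2778 = 26.6369
F = (S − I)·e^(rT) = (483.32 − 26.6369) · e^(0.0735·9/12)
= 456.6831 · e^0.055125 = 456.6831 × 1.056673 = S$482.56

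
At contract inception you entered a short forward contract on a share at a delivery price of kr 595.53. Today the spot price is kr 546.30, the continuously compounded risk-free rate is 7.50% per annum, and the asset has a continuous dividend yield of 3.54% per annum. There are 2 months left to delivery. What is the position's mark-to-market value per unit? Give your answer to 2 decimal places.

Current fair forward for the remaining 2 months: F = S·e^((r − q)·T), (r − q) = 0.0750 − 0.0354 = 0.0396
F = 546.30 · e^(0.0396 × 2/12) = 546.30 × 1.006622 = 549.9176
Value of long forward = (F − K)·e^(−rT) = (549.9176 − 595.53) · e^(−0.0750·2/12)
= -45.6124 × 0.987578 = -45.05
Short position value = −(long value) = kr 45.05

kr 45.05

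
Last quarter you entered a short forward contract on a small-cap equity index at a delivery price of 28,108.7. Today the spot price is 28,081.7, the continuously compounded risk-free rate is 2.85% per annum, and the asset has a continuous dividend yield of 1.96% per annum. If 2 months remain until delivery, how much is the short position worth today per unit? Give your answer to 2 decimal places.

Current fair forward for the remaining 2 months: F = S·e^((r − q)·T), (r − q) = 0.0285 − 0.0196 = 0.0089
F = 28081.7 · e^(0.0089 × 2/12) = 28081.7 × 1.00148443 = 28123.3853
Value of long forward = (F − K)·e^(−rT) = (28123.3853 − 28108.7) · e^(−0.0285·2/12)
= 14.6853 × 0.99526126 = 14.62
Short position value = −(long value) = -14.62

-14.62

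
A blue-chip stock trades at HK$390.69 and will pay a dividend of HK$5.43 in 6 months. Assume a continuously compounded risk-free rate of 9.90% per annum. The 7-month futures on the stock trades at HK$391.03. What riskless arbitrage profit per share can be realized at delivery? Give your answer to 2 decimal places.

HK$17.41 per share

PV(dividends) I = 5.43·e^(−0.0990·6/12) = 5.1678
Fair futures F* = (S − I)·e^(rT) = (390.69 − 5.1678)·e^0.057750 = 385.5222 × 1.059450 = 408.4415
Market HK$391.03 < fair 408.4415: forward underpriced → reverse cash-and-carry (short the stock, invest proceeds at r, pay the dividends, go long the forward).
Profit at T = |F_mkt − F*| = |391.03 − 408.4415| = HK$17.41 per share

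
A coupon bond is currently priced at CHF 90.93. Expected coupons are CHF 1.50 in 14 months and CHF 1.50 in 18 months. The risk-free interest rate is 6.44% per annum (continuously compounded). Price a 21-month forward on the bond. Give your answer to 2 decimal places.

CHF 98.70

PV(coupons) I = 1.50·e^(−0.0644·14/12) + 1.50·e^(−0.0644·18/12)
I = 1.3914 + 1.3619 = 2.7533
F = (S − I)·e^(rT) = (90.93 − 2.7533) · e^(0.0644·21/12)
= 88.1767 · e^0.112700 = 88.1767 × 1.119296 = CHF 98.70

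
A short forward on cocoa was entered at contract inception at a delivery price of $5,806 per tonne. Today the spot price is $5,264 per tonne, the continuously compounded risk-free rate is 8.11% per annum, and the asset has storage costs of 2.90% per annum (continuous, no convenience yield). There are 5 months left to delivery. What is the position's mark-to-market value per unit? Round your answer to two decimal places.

$285.09 per tonne

Current fair forward for the remaining 5 months: F = S·e^((r + u)·T), (r + u) = 0.0811 + 0.0290 = 0.1101
F = 5264 · e^(0.1101 × 5/12) = 5264 × 1.04694353 = 5511.1107
Value of long forward = (F − K)·e^(−rT) = (5511.1107 − 5806) · e^(−0.0811·5/12)
= -294.8893 × 0.96677289 = -285.09
Short position value = −(long value) = $285.09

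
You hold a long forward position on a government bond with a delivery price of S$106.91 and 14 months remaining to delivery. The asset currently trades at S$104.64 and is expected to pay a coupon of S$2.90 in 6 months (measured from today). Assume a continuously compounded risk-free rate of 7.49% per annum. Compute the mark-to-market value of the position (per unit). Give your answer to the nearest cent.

PV(remaining coupons) I = 2.90·e^(−0.0749·6/12) = 2.7934
Current forward F = (S − I)·e^(rT) = (104.64 − 2.7934)·e^(0.0749·14/12) = 101.8466 × 1.091315 = 111.1467
Value (long) = (F − K)·e^(−rT) = (111.1467 − 106.91) × 0.916326 = 3.8822
Value = S$3.88

S$3.88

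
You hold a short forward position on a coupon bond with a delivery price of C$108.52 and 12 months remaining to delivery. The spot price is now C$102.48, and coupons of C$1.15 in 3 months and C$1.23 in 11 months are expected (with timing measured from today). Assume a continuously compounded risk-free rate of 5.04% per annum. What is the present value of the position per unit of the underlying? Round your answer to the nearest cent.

C$3.02

PV(remaining coupons) I = 1.15·e^(−0.0504·3/12) + 1.23·e^(−0.0504·11/12) = 2.3101
Current forward F = (S − I)·e^(rT) = (102.48 − 2.3101)·e^(0.0504·12/12) = 100.1699 × 1.051692 = 105.3479
Value (long) = (F − K)·e^(−rT) = (105.3479 − 108.52) × 0.950849 = -3.0162
Short position value = −(long value) = C$3.02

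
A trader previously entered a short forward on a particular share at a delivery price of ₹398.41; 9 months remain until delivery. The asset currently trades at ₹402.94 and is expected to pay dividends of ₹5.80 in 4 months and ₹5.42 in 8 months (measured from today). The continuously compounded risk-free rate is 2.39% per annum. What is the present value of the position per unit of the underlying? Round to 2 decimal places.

PV(remaining dividends) I = 5.80·e^(−0.0239·4/12) + 5.42·e^(−0.0239·8/12) = 11.0883
Current forward F = (S − I)·e^(rT) = (402.94 − 11.0883)·e^(0.0239·9/12) = 391.8517 × 1.018087 = 398.9391
Value (long) = (F − K)·e^(−rT) = (398.9391 − 398.41) × 0.982235 = 0.5197
Short position value = −(long value) = -₹0.52

-₹0.52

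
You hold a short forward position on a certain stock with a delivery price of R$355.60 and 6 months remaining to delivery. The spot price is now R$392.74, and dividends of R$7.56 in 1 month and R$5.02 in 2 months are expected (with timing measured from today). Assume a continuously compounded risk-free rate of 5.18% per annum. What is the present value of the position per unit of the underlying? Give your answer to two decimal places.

-R$33.73

PV(remaining dividends) I = 7.56·e^(−0.0518·1/12) + 5.02·e^(−0.0518·2/12) = 12.5043
Current forward F = (S − I)·e^(rT) = (392.74 − 12.5043)·e^(0.0518·6/12) = 380.2357 × 1.026238 = 390.2123
Value (long) = (F − K)·e^(−rT) = (390.2123 − 355.60) × 0.974433 = 33.7274
Short position value = −(long value) = -R$33.73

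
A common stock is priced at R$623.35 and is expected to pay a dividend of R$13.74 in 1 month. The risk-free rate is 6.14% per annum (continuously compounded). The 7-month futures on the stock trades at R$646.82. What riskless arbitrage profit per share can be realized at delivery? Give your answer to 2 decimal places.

R$14.91 per share

PV(dividends) I = 13.74·e^(−0.0614·1/12) = 13.6699
Fair futures F* = (S − I)·e^(rT) = (623.35 − 13.6699)·e^0.035817 = 609.6801 × 1.036466 = 631.9127
Market R$646.82 > fair 631.9127: forward overpriced → cash-and-carry (borrow at r, buy the stock and collect the dividends, short the forward).
Profit at T = |F_mkt − F*| = |646.82 − 631.9127| = R$14.91 per share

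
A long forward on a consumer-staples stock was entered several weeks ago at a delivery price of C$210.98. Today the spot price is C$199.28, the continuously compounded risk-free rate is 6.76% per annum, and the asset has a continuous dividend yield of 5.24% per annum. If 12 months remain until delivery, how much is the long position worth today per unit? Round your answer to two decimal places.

Current fair forward for the remaining 12 months: F = S·e^((r − q)·T), (r − q) = 0.0676 − 0.0524 = 0.0152
F = 199.28 · e^(0.0152 × 12/12) = 199.28 × 1.015316 = 202.3322
Value of long forward = (F − K)·e^(−rT) = (202.3322 − 210.98) · e^(−0.0676·12/12)
= -8.6478 × 0.934634 = -8.08

-C$8.08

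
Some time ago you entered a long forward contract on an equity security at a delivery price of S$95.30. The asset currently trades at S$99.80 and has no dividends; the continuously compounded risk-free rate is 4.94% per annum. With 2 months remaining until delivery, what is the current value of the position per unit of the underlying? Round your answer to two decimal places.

Current fair forward for the remaining 2 months: F = S·e^(r·T), r = 0.0494
F = 99.80 · e^(0.0494 × 2/12) = 99.80 × 1.008267 = 100.6250
Value of long forward = (F − K)·e^(−rT) = (100.6250 − 95.30) · e^(−0.0494·2/12)
= 5.3250 × 0.991800 = 5.28

S$5.28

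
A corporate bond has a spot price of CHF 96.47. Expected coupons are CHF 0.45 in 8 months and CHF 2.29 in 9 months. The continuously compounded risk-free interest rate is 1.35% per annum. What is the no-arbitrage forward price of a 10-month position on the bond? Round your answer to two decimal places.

PV(coupons) I = 0.45·e^(−0.0135·8/12) + 2.29·e^(−0.0135·9/12)
I = 0.4460 + 2.2669 = 2.7129
F = (S − I)·e^(rT) = (96.47 − 2.7129) · e^(0.0135·10/12)
= 93.7571 · e^0.011250 = 93.7571 × 1.011314 = CHF 94.82

CHF 94.82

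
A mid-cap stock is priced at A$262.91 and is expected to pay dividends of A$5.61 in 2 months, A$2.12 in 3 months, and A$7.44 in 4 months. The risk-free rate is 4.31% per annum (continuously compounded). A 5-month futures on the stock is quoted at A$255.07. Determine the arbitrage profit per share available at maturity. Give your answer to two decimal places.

PV(dividends) I = 5.61·e^(−0.0431·2/12) + 2.12·e^(−0.0431·3/12) + 7.44·e^(−0.0431·4/12) = 15.0010
Fair futures F* = (S − I)·e^(rT) = (262.91 − 15.0010)·e^0.017958 = 247.9090 × 1.018120 = 252.4011
Market A$255.07 > fair 252.4011: forward overpriced → cash-and-carry (borrow at r, buy the stock and collect the dividends, short the forward).
Profit at T = |F_mkt − F*| = |255.07 − 252.4011| = A$2.67 per share

A$2.67 per share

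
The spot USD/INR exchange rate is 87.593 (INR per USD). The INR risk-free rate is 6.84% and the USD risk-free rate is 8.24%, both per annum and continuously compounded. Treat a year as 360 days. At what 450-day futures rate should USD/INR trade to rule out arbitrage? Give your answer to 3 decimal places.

86.073

F = S·e^((r_INR − r_USD)T) = 87.593 · e^((0.0684 − 0.0824) × 450/360)
= 87.593 · e^-0.017500 = 87.593 × 0.982652
F = 86.073 INR per USD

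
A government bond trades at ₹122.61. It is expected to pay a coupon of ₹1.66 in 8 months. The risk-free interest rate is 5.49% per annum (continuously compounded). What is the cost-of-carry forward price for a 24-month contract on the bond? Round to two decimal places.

₹135.05

PV(coupons) I = 1.66·e^(−0.0549·8/12)
I = 1.6003
F = (S − I)·e^(rT) = (122.61 − 1.6003) · e^(0.0549·24/12)
= 121.0097 · e^0.109800 = 121.0097 × 1.116055 = ₹135.05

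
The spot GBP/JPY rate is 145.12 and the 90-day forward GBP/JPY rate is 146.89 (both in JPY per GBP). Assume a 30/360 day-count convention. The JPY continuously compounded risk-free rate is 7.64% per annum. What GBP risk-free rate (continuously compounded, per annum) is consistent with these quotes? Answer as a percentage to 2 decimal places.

2.79%

F = S·e^((r_JPY − r_GBP)T) ⇒ r_GBP = r_JPY − ln(F/S)/T
ln(146.89/145.12) = 0.012123; /(90/360) = 0.048492
r_GBP = 0.0764 − 0.048492 = 0.027908
r_GBP = 2.79%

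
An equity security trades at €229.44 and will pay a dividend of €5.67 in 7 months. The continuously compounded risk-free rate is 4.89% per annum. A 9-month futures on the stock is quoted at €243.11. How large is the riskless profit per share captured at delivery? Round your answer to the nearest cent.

€10.82 per share

PV(dividends) I = 5.67·e^(−0.0489·7/12) = 5.5105
Fair futures F* = (S − I)·e^(rT) = (229.44 − 5.5105)·e^0.036675 = 223.9295 × 1.037356 = 232.2946
Market €243.11 > fair 232.2946: forward overpriced → cash-and-carry (borrow at r, buy the stock and collect the dividends, short the forward).
Profit at T = |F_mkt − F*| = |243.11 − 232.2946| = €10.82 per share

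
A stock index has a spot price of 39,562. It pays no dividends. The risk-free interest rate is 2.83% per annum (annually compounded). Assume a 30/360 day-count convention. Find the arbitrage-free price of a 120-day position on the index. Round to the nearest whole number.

F = S · (1+r)^T
= 39562 × 1.009346
F = 39,932

39,932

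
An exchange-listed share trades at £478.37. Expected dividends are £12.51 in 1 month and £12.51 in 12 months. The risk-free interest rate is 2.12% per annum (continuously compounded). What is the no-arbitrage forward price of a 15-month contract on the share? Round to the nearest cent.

£465.82

PV(dividends) I = 12.51·e^(−0.0212·1/12) + 12.51·e^(−0.0212·12/12)
I = 12.4879 + 12.2476 = 24.7355
F = (S − I)·e^(rT) = (478.37 − 24.7355) · e^(0.0212·15/12)
= 453.6345 · e^0.026500 = 453.6345 × 1.026854 = £465.82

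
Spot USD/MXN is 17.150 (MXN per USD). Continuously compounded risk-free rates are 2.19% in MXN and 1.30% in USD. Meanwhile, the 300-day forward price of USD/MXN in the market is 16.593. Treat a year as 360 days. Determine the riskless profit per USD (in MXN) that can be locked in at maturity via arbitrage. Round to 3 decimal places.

0.685 per USD (in MXN)

Fair forward: F* = S·e^(carry·T), with carry = (r_MXN − r_USD) = 0.0219 − 0.0130 = 0.0089
F* = 17.150 · e^(0.0089 × 300/360) = 17.150 · e^0.007417 = 17.150 × 1.007445 = 17.2777
Market 16.593 < fair 17.2777: forward underpriced → reverse cash-and-carry (short spot, go long the forward).
At maturity, profit = |F_mkt − F*| = |16.593 − 17.2777| = 0.685 per USD (in MXN)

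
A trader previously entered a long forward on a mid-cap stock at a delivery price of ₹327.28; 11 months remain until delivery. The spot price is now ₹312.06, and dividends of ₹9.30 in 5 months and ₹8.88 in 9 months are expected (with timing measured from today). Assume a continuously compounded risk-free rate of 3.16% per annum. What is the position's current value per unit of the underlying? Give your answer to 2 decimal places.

-₹23.73

PV(remaining dividends) I = 9.30·e^(−0.0316·5/12) + 8.88·e^(−0.0316·9/12) = 17.8504
Current forward F = (S − I)·e^(rT) = (312.06 − 17.8504)·e^(0.0316·11/12) = 294.2096 × 1.029390 = 302.8564
Value (long) = (F − K)·e^(−rT) = (302.8564 − 327.28) × 0.971449 = -23.7263
Value = -₹23.73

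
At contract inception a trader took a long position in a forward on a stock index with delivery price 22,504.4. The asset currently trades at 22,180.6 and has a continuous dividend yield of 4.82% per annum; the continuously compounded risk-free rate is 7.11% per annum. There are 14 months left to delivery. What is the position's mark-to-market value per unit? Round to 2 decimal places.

254.75

Current fair forward for the remaining 14 months: F = S·e^((r − q)·T), (r − q) = 0.0711 − 0.0482 = 0.0229
F = 22180.6 · e^(0.0229 × 14/12) = 22180.6 × 1.02707676 = 22781.1788
Value of long forward = (F − K)·e^(−rT) = (22781.1788 − 22504.4) · e^(−0.0711·14/12)
= 276.7788 × 0.92039717 = 254.75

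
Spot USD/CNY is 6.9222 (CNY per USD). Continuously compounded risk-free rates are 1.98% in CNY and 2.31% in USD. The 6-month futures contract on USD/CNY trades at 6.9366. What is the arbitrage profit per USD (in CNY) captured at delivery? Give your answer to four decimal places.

0.0258 per USD (in CNY)

Fair futures: F* = S·e^(carry·T), with carry = (r_CNY − r_USD) = 0.0198 − 0.0231 = -0.0033
F* = 6.9222 · e^(-0.0033 × 6/12) = 6.9222 · e^-0.001650 = 6.9222 × 0.998351 = 6.9108
Market 6.9366 > fair 6.9108: forward overpriced → cash-and-carry (buy spot, short the forward).
At maturity, profit = |F_mkt − F*| = |6.9366 − 6.9108| = 0.0258 per USD (in CNY)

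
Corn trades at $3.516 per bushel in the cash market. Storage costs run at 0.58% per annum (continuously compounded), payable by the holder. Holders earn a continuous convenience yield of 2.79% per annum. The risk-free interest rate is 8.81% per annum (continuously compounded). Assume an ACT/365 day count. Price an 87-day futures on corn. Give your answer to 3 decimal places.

Net carry = r + u − y = 0.0881 + 0.0058 − 0.0279 = 0.0660
F = S·e^((r+u−y)T) = 3.516 · e^(0.0660 × 87/365) = 3.516 · e^0.015732
= 3.516 × 1.015856 = $3.572 per bushel

$3.572 per bushel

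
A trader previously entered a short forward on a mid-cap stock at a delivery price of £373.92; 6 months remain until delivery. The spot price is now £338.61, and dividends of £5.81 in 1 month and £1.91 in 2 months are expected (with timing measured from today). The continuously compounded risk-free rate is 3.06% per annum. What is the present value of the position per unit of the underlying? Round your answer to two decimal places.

£37.33

PV(remaining dividends) I = 5.81·e^(−0.0306·1/12) + 1.91·e^(−0.0306·2/12) = 7.6955
Current forward F = (S − I)·e^(rT) = (338.61 − 7.6955)·e^(0.0306·6/12) = 330.9145 × 1.015418 = 336.0165
Value (long) = (F − K)·e^(−rT) = (336.0165 − 373.92) × 0.984816 = -37.3280
Short position value = −(long value) = £37.33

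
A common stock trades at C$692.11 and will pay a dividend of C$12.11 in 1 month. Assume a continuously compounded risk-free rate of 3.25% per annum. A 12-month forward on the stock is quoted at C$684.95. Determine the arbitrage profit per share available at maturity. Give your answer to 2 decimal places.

C$17.55 per share

PV(dividends) I = 12.11·e^(−0.0325·1/12) = 12.0772
Fair forward F* = (S − I)·e^(rT) = (692.11 − 12.0772)·e^0.032500 = 680.0328 × 1.033034 = 702.4970
Market C$684.95 < fair 702.4970: forward underpriced → reverse cash-and-carry (short the stock, invest proceeds at r, pay the dividends, go long the forward).
Profit at T = |F_mkt − F*| = |684.95 − 702.4970| = C$17.55 per share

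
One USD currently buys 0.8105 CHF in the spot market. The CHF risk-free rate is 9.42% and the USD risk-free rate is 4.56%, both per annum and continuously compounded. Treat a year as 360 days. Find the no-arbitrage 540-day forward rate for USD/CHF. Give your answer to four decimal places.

F = S·e^((r_CHF − r_USD)T) = 0.8105 · e^((0.0942 − 0.0456) × 540/360)
= 0.8105 · e^0.072900 = 0.8105 × 1.075623
F = 0.8718 CHF per USD

0.8718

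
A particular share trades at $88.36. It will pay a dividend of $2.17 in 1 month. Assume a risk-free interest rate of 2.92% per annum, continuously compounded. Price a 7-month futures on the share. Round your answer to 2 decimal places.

PV(dividends) I = 2.17·e^(−0.0292·1/12)
I = 2.1647
F = (S − I)·e^(rT) = (88.36 − 2.1647) · e^(0.0292·7/12)
= 86.1953 · e^0.017033 = 86.1953 × 1.017179 = $87.68

$87.68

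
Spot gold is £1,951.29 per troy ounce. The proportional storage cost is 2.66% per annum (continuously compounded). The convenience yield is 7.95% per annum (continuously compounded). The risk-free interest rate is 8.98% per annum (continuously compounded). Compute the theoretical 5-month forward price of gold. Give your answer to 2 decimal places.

Net carry = r + u − y = 0.0898 + 0.0266 − 0.0795 = 0.0369
F = S·e^((r+u−y)T) = 1951.29 · e^(0.0369 × 5/12) = 1951.29 · e^0.01537500
= 1951.29 × 1.01549380 = £1,981.52 per troy ounce

£1,981.52 per troy ounce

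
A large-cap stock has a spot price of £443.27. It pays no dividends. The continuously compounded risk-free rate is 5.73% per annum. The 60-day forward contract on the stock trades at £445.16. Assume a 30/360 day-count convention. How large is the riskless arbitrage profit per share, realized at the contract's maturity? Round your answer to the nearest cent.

£2.36 per share

Fair forward: F* = S·e^(carry·T), with carry = r = 0.0573
F* = 443.27 · e^(0.0573 × 60/360) = 443.27 · e^0.009550 = 443.27 × 1.009596 = £447.5236
Market £445.16 < fair £447.5236: forward underpriced → reverse cash-and-carry (short spot, go long the forward).
At maturity, profit = |F_mkt − F*| = |445.16 − 447.5236| = £2.36 per share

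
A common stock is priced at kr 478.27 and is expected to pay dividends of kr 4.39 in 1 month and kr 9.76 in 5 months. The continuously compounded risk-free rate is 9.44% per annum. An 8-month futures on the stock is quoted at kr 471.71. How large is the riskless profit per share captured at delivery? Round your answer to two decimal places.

kr 22.99 per share

PV(dividends) I = 4.39·e^(−0.0944·1/12) + 9.76·e^(−0.0944·5/12) = 13.7392
Fair futures F* = (S − I)·e^(rT) = (478.27 − 13.7392)·e^0.062933 = 464.5308 × 1.064955 = 494.7044
Market kr 471.71 < fair 494.7044: forward underpriced → reverse cash-and-carry (short the stock, invest proceeds at r, pay the dividends, go long the forward).
Profit at T = |F_mkt − F*| = |471.71 − 494.7044| = kr 22.99 per share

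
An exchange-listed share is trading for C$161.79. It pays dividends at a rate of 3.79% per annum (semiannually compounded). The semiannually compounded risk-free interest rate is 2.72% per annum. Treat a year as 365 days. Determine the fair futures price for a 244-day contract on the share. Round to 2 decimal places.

F = S · (1+r/2)^(2T) / (1+q/2)^(2T)
= 161.79 × 1.018225 / 1.025416 = 161.79 × 0.992987
F = C$160.66

C$160.66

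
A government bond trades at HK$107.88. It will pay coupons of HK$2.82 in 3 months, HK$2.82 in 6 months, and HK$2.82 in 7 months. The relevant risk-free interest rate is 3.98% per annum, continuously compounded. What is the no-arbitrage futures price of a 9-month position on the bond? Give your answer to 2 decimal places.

HK$102.59

PV(coupons) I = 2.82·e^(−0.0398·3/12) + 2.82·e^(−0.0398·6/12) + 2.82·e^(−0.0398·7/12)
I = 2.7921 + 2.7644 + 2.7553 = 8.3118
F = (S − I)·e^(rT) = (107.88 − 8.3118) · e^(0.0398·9/12)
= 99.5682 · e^0.029850 = 99.5682 × 1.030300 = HK$102.59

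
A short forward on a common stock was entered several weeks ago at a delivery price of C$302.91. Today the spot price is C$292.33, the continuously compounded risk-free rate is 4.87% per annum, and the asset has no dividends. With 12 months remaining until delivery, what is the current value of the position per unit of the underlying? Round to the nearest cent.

-C$3.82

Current fair forward for the remaining 12 months: F = S·e^(r·T), r = 0.0487
F = 292.33 · e^(0.0487 × 12/12) = 292.33 × 1.049905 = 306.9187
Value of long forward = (F − K)·e^(−rT) = (306.9187 − 302.91) · e^(−0.0487·12/12)
= 4.0087 × 0.952467 = 3.82
Short position value = −(long value) = -C$3.82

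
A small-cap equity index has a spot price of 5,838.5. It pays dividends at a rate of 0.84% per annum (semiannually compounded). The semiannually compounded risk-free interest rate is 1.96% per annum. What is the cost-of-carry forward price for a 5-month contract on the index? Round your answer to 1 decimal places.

5,865.6

F = S · (1+r/2)^(2T) / (1+q/2)^(2T)
= 5838.5 × 1.008160 / 1.003499 = 5838.5 × 1.004645
F = 5,865.6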